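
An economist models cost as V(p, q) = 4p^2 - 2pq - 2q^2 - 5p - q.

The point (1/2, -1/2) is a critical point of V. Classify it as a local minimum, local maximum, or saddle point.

The Hessian of V is constant: H = [[8, -2], [-2, -4]].
det(H) = 8·(-4) − (-2)² = -36.
Since det(H) < 0, H is indefinite and the critical point is a saddle point.

saddle point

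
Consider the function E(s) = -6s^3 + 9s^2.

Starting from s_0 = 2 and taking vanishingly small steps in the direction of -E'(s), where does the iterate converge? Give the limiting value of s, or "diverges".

E'(s) = -18s(s - 1), so E'(2) = -36.
Gradient descent moves in the -E' direction, i.e. s is increasing.
There is no critical point above s=2, and E' keeps the same sign, so the iterate runs off to +∞.

diverges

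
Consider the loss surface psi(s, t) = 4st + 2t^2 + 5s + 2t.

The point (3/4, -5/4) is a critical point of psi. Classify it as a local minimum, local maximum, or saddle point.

saddle point

The Hessian of psi is constant: H = [[0, 4], [4, 4]].
det(H) = 0·4 − 4² = -16.
Since det(H) < 0, H is indefinite and the critical point is a saddle point.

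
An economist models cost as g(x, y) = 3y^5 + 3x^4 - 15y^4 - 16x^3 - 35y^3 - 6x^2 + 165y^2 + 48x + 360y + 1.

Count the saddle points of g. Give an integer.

6

g separates as a function of x plus a function of y, so ∇g=0 decouples.
∂g/∂x = 12(x - 4)(x - 1)(x + 1) = 0 at x ∈ {-1, 1, 4}; ∂g/∂y = 15(y - 4)(y - 3)(y + 1)(y + 2) = 0 at y ∈ {-2, -1, 3, 4}.
The Hessian is diagonal: diag(g_xx, g_yy). Second derivatives: g_xx(-1)=120, g_xx(1)=-72, g_xx(4)=180; g_yy(-2)=-450, g_yy(-1)=300, g_yy(3)=-300, g_yy(4)=450.
Saddle points occur where the two diagonal entries have opposite signs: (-1, -2), (-1, 3), (1, -1), (1, 4), (4, -2), (4, 3). Count: 6.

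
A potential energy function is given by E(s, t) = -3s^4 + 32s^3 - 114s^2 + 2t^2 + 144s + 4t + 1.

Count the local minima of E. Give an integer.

1

E separates as a function of s plus a function of t, so ∇E=0 decouples.
∂E/∂s = -12(s - 4)(s - 3)(s - 1) = 0 at s ∈ {1, 3, 4}; ∂E/∂t = 4(t + 1) = 0 at t ∈ {-1}.
The Hessian is diagonal: diag(E_ss, E_tt). Second derivatives: E_ss(1)=-72, E_ss(3)=24, E_ss(4)=-36; E_tt(-1)=4.
Local minima occur where both diagonal entries positive: (3, -1). Count: 1.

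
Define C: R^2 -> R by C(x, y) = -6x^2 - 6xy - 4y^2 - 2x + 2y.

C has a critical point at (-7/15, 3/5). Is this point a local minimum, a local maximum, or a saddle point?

The Hessian of C is constant: H = [[-12, -6], [-6, -8]].
det(H) = (-12)·(-8) − (-6)² = 60.
det(H) > 0 and tr(H) = -20 < 0, so H is negative definite and the point is a local maximum.

local maximum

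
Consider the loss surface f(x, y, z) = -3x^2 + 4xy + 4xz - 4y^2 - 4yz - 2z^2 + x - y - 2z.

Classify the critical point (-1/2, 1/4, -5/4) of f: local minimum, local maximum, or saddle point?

local maximum

The Hessian is constant: H = [[-6, 4, 4], [4, -8, -4], [4, -4, -4]].
Leading principal minors: Δ₁ = -6, Δ₂ = 32, Δ₃ = -32.
The minors alternate sign starting negative (−, +, −), so H is negative definite: a local maximum.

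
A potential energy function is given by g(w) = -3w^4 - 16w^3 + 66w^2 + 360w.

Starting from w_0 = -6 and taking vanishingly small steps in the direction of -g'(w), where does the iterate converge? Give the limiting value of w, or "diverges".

g'(w) = -12(w - 3)(w + 2)(w + 5), so g'(-6) = 432.
Gradient descent moves in the -g' direction, i.e. w is decreasing.
There is no critical point below w=-6, and g' keeps the same sign, so the iterate runs off to −∞.

diverges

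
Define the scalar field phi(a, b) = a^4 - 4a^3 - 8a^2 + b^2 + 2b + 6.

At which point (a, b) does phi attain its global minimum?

(4, -1)

phi(a,b) separates as P(a) + Q(b) + 6, so its minimum is min P + min Q + 6.
P'(a) = 4a(a - 4)(a + 1) vanishes at a ∈ {-1, 0, 4}; Q'(b) = 2b + 2 vanishes at b ∈ {-1}.
Local minima of P (where P''>0): P(-1)=-3, P(4)=-128. Local minima of Q: Q(-1)=-1.
So the global minimum of phi is P(4) + Q(-1) + 6 = -128 − 1 + 6 = -123, attained at (4, -1).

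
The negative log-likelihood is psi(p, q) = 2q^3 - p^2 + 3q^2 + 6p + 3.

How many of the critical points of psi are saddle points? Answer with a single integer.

1

psi separates as a function of p plus a function of q, so ∇psi=0 decouples.
∂psi/∂p = -2(p - 3) = 0 at p ∈ {3}; ∂psi/∂q = 6q(q + 1) = 0 at q ∈ {-1, 0}.
The Hessian is diagonal: diag(psi_pp, psi_qq). Second derivatives: psi_pp(3)=-2; psi_qq(-1)=-6, psi_qq(0)=6.
Saddle points occur where the two diagonal entries have opposite signs: (3, 0). Count: 1.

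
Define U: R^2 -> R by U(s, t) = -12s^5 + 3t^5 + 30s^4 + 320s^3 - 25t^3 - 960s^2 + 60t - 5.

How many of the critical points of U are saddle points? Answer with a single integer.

U separates as a function of s plus a function of t, so ∇U=0 decouples.
∂U/∂s = -60s(s - 4)(s - 2)(s + 4) = 0 at s ∈ {-4, 0, 2, 4}; ∂U/∂t = 15(t - 2)(t - 1)(t + 1)(t + 2) = 0 at t ∈ {-2, -1, 1, 2}.
The Hessian is diagonal: diag(U_ss, U_tt). Second derivatives: U_ss(-4)=11520, U_ss(0)=-1920, U_ss(2)=1440, U_ss(4)=-3840; U_tt(-2)=-180, U_tt(-1)=90, U_tt(1)=-90, U_tt(2)=180.
Saddle points occur where the two diagonal entries have opposite signs: (-4, -2), (-4, 1), (0, -1), (0, 2), (2, -2), (2, 1), (4, -1), (4, 2). Count: 8.

8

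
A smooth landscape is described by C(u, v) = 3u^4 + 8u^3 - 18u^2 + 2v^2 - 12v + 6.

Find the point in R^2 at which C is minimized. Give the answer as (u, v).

C(u,v) separates as P(u) + Q(v) + 6, so its minimum is min P + min Q + 6.
P'(u) = 12u(u - 1)(u + 3) vanishes at u ∈ {-3, 0, 1}; Q'(v) = 4v - 12 vanishes at v ∈ {3}.
Local minima of P (where P''>0): P(-3)=-135, P(1)=-7. Local minima of Q: Q(3)=-18.
So the global minimum of C is P(-3) + Q(3) + 6 = -135 − 18 + 6 = -147, attained at (-3, 3).

(-3, 3)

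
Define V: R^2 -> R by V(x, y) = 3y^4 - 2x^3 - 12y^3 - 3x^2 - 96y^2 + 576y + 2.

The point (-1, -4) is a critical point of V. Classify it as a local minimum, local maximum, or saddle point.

local minimum

The mixed partial ∂²V/∂x∂y is 0, so the Hessian at any point is diag(V_xx, V_yy) = diag(-6(2x + 1), 12(3y^2 - 6y - 16)).
At (-1, -4): H = diag(6, 672).
Both eigenvalues are positive, so H is positive definite: a local minimum.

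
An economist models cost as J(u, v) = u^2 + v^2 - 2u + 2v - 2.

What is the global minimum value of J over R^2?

J(u,v) separates as P(u) + Q(v) − 2, so its minimum is min P + min Q − 2.
P'(u) = 2u - 2 vanishes at u ∈ {1}; Q'(v) = 2v + 2 vanishes at v ∈ {-1}.
Local minima of P (where P''>0): P(1)=-1. Local minima of Q: Q(-1)=-1.
So the global minimum of J is P(1) + Q(-1) − 2 = -1 − 1 − 2 = -4, attained at (1, -1).

-4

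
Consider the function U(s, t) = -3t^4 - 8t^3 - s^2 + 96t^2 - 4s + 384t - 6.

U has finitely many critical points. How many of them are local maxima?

U separates as a function of s plus a function of t, so ∇U=0 decouples.
∂U/∂s = -2(s + 2) = 0 at s ∈ {-2}; ∂U/∂t = -12(t - 4)(t + 2)(t + 4) = 0 at t ∈ {-4, -2, 4}.
The Hessian is diagonal: diag(U_ss, U_tt). Second derivatives: U_ss(-2)=-2; U_tt(-4)=-192, U_tt(-2)=144, U_tt(4)=-576.
Local maxima occur where both diagonal entries negative: (-2, -4), (-2, 4). Count: 2.

2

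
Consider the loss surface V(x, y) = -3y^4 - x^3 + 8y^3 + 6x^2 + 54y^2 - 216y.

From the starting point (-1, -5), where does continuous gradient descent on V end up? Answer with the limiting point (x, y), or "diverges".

diverges

V is separable, so gradient descent decouples: x follows -∂V/∂x, y follows -∂V/∂y.
∂V/∂x = -3x(x - 4); at x=-1 this is -15, so x increases.
∂V/∂y = -12(y - 3)(y - 2)(y + 3); at y=-5 this is 1344, so y decreases.
The y-coordinate has no critical point in that direction and runs off to infinity.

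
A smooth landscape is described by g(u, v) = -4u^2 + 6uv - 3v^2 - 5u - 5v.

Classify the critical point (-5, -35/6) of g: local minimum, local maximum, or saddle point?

The Hessian of g is constant: H = [[-8, 6], [6, -6]].
det(H) = (-8)·(-6) − 6² = 12.
det(H) > 0 and tr(H) = -14 < 0, so H is negative definite and the point is a local maximum.

local maximum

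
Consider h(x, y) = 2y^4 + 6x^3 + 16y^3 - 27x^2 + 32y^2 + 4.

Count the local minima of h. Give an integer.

2

h separates as a function of x plus a function of y, so ∇h=0 decouples.
∂h/∂x = 18x(x - 3) = 0 at x ∈ {0, 3}; ∂h/∂y = 8y(y + 2)(y + 4) = 0 at y ∈ {-4, -2, 0}.
The Hessian is diagonal: diag(h_xx, h_yy). Second derivatives: h_xx(0)=-54, h_xx(3)=54; h_yy(-4)=64, h_yy(-2)=-32, h_yy(0)=64.
Local minima occur where both diagonal entries positive: (3, -4), (3, 0). Count: 2.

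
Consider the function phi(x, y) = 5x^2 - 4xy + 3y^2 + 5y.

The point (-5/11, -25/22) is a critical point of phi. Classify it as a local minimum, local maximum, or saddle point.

The Hessian of phi is constant: H = [[10, -4], [-4, 6]].
det(H) = 10·6 − (-4)² = 44.
det(H) > 0 and tr(H) = 16 > 0, so H is positive definite and the point is a local minimum.

local minimum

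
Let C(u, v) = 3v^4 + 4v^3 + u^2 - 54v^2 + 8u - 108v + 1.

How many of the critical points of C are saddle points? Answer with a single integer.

C separates as a function of u plus a function of v, so ∇C=0 decouples.
∂C/∂u = 2(u + 4) = 0 at u ∈ {-4}; ∂C/∂v = 12(v - 3)(v + 1)(v + 3) = 0 at v ∈ {-3, -1, 3}.
The Hessian is diagonal: diag(C_uu, C_vv). Second derivatives: C_uu(-4)=2; C_vv(-3)=144, C_vv(-1)=-96, C_vv(3)=288.
Saddle points occur where the two diagonal entries have opposite signs: (-4, -1). Count: 1.

1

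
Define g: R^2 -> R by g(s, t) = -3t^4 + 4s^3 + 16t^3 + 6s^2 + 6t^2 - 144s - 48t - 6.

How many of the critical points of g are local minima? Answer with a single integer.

g separates as a function of s plus a function of t, so ∇g=0 decouples.
∂g/∂s = 12(s - 3)(s + 4) = 0 at s ∈ {-4, 3}; ∂g/∂t = -12(t - 4)(t - 1)(t + 1) = 0 at t ∈ {-1, 1, 4}.
The Hessian is diagonal: diag(g_ss, g_tt). Second derivatives: g_ss(-4)=-84, g_ss(3)=84; g_tt(-1)=-120, g_tt(1)=72, g_tt(4)=-180.
Local minima occur where both diagonal entries positive: (3, 1). Count: 1.

1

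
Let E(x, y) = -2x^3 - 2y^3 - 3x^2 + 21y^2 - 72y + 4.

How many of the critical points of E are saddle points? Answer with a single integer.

2

E separates as a function of x plus a function of y, so ∇E=0 decouples.
∂E/∂x = -6x(x + 1) = 0 at x ∈ {-1, 0}; ∂E/∂y = -6(y - 4)(y - 3) = 0 at y ∈ {3, 4}.
The Hessian is diagonal: diag(E_xx, E_yy). Second derivatives: E_xx(-1)=6, E_xx(0)=-6; E_yy(3)=6, E_yy(4)=-6.
Saddle points occur where the two diagonal entries have opposite signs: (-1, 4), (0, 3). Count: 2.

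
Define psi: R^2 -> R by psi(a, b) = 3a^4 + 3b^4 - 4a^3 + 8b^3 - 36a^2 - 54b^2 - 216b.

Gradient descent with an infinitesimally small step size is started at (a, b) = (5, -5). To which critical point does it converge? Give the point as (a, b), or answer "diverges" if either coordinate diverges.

(3, -3)

psi is separable, so gradient descent decouples: a follows -∂psi/∂a, b follows -∂psi/∂b.
∂psi/∂a = 12a(a - 3)(a + 2); at a=5 this is 840, so a decreases.
∂psi/∂b = 12(b - 3)(b + 2)(b + 3); at b=-5 this is -576, so b increases.
a converges to its nearest critical value 3 (a local min of the a-part); b converges to -3. The iterate converges to (3, -3).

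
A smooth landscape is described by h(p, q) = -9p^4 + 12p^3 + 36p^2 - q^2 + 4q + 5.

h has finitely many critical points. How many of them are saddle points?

h separates as a function of p plus a function of q, so ∇h=0 decouples.
∂h/∂p = -36p(p - 2)(p + 1) = 0 at p ∈ {-1, 0, 2}; ∂h/∂q = -2(q - 2) = 0 at q ∈ {2}.
The Hessian is diagonal: diag(h_pp, h_qq). Second derivatives: h_pp(-1)=-108, h_pp(0)=72, h_pp(2)=-216; h_qq(2)=-2.
Saddle points occur where the two diagonal entries have opposite signs: (0, 2). Count: 1.

1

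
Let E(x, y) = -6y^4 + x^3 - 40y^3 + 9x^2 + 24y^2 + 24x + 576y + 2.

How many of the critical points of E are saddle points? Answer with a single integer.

3

E separates as a function of x plus a function of y, so ∇E=0 decouples.
∂E/∂x = 3(x + 2)(x + 4) = 0 at x ∈ {-4, -2}; ∂E/∂y = -24(y - 2)(y + 3)(y + 4) = 0 at y ∈ {-4, -3, 2}.
The Hessian is diagonal: diag(E_xx, E_yy). Second derivatives: E_xx(-4)=-6, E_xx(-2)=6; E_yy(-4)=-144, E_yy(-3)=120, E_yy(2)=-720.
Saddle points occur where the two diagonal entries have opposite signs: (-4, -3), (-2, -4), (-2, 2). Count: 3.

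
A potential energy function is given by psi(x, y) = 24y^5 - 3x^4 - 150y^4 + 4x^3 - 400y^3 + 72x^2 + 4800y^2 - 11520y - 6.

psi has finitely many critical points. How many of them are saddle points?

6

psi separates as a function of x plus a function of y, so ∇psi=0 decouples.
∂psi/∂x = -12x(x - 4)(x + 3) = 0 at x ∈ {-3, 0, 4}; ∂psi/∂y = 120(y - 4)(y - 3)(y - 2)(y + 4) = 0 at y ∈ {-4, 2, 3, 4}.
The Hessian is diagonal: diag(psi_xx, psi_yy). Second derivatives: psi_xx(-3)=-252, psi_xx(0)=144, psi_xx(4)=-336; psi_yy(-4)=-40320, psi_yy(2)=1440, psi_yy(3)=-840, psi_yy(4)=1920.
Saddle points occur where the two diagonal entries have opposite signs: (-3, 2), (-3, 4), (0, -4), (0, 3), (4, 2), (4, 4). Count: 6.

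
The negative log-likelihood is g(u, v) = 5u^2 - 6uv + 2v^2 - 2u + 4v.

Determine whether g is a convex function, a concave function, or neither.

convex

g is quadratic, so its Hessian is the constant matrix H = [[10, -6], [-6, 4]].
det(H) = 4, tr(H) = 14.
det(H) > 0 and tr(H) > 0, so H is positive definite everywhere: convex.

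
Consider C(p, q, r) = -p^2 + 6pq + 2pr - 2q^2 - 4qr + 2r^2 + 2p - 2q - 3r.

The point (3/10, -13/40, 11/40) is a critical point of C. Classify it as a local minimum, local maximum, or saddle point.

The Hessian is constant: H = [[-2, 6, 2], [6, -4, -4], [2, -4, 4]].
Leading principal minors: Δ₁ = -2, Δ₂ = -28, Δ₃ = -160.
The minors fit neither the all-positive nor the alternating-sign pattern, so H is indefinite: a saddle point.

saddle point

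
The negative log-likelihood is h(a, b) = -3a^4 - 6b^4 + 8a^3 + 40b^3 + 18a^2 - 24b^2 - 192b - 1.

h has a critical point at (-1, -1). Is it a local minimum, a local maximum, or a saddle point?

The mixed partial ∂²h/∂a∂b is 0, so the Hessian at any point is diag(h_aa, h_bb) = diag(12(-3a^2 + 4a + 3), 24(-3b^2 + 10b - 2)).
At (-1, -1): H = diag(-48, -360).
Both eigenvalues are negative, so H is negative definite: a local maximum.

local maximum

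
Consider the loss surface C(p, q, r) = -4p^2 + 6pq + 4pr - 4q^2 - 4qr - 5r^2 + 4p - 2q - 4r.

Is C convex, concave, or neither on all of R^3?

concave

C is quadratic, so its Hessian is the constant matrix H = [[-8, 6, 4], [6, -8, -4], [4, -4, -10]].
Leading principal minors: -8, 28, -216.
Signs alternate −, +, − ⇒ H ≺ 0 ⇒ concave.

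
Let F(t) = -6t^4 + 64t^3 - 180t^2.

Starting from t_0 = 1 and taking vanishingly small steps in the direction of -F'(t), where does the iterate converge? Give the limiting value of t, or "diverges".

3

F'(t) = -24t(t - 5)(t - 3), so F'(1) = -192.
Gradient descent moves in the -F' direction, i.e. t is increasing.
The nearest critical point in that direction is t = 3, where F'' = 144 > 0 (a local minimum). The iterate converges there.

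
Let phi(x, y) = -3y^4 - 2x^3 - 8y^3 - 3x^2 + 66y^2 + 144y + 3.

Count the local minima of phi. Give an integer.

phi separates as a function of x plus a function of y, so ∇phi=0 decouples.
∂phi/∂x = -6x(x + 1) = 0 at x ∈ {-1, 0}; ∂phi/∂y = -12(y - 3)(y + 1)(y + 4) = 0 at y ∈ {-4, -1, 3}.
The Hessian is diagonal: diag(phi_xx, phi_yy). Second derivatives: phi_xx(-1)=6, phi_xx(0)=-6; phi_yy(-4)=-252, phi_yy(-1)=144, phi_yy(3)=-336.
Local minima occur where both diagonal entries positive: (-1, -1). Count: 1.

1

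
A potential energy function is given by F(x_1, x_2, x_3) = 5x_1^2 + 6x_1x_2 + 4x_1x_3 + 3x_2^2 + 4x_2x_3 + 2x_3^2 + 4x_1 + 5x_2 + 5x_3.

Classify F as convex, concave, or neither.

convex

F is quadratic, so its Hessian is the constant matrix H = [[10, 6, 4], [6, 6, 4], [4, 4, 4]].
Leading principal minors: 10, 24, 32.
All positive ⇒ H ≻ 0 ⇒ convex.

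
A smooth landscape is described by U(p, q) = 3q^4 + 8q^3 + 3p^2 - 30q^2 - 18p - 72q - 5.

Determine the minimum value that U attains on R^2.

-184

U(p,q) separates as A(p) + B(q) − 5, so its minimum is min A + min B − 5.
A'(p) = 6p - 18 vanishes at p ∈ {3}; B'(q) = 12(q - 2)(q + 1)(q + 3) vanishes at q ∈ {-3, -1, 2}.
Local minima of A (where A''>0): A(3)=-27. Local minima of B: B(-3)=-27, B(2)=-152.
So the global minimum of U is A(3) + B(2) − 5 = -27 − 152 − 5 = -184, attained at (3, 2).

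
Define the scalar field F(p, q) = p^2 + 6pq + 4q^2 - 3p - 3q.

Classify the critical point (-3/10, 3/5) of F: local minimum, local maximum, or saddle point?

The Hessian of F is constant: H = [[2, 6], [6, 8]].
det(H) = 2·8 − 6² = -20.
Since det(H) < 0, H is indefinite and the critical point is a saddle point.

saddle point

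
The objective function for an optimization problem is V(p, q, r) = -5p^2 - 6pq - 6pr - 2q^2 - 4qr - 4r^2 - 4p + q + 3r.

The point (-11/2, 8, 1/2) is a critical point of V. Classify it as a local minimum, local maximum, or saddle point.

The Hessian is constant: H = [[-10, -6, -6], [-6, -4, -4], [-6, -4, -8]].
Leading principal minors: Δ₁ = -10, Δ₂ = 4, Δ₃ = -16.
The minors alternate sign starting negative (−, +, −), so H is negative definite: a local maximum.

local maximum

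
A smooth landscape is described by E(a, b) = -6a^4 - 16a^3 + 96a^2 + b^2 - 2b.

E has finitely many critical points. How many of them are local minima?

E separates as a function of a plus a function of b, so ∇E=0 decouples.
∂E/∂a = -24a(a - 2)(a + 4) = 0 at a ∈ {-4, 0, 2}; ∂E/∂b = 2(b - 1) = 0 at b ∈ {1}.
The Hessian is diagonal: diag(E_aa, E_bb). Second derivatives: E_aa(-4)=-576, E_aa(0)=192, E_aa(2)=-288; E_bb(1)=2.
Local minima occur where both diagonal entries positive: (0, 1). Count: 1.

1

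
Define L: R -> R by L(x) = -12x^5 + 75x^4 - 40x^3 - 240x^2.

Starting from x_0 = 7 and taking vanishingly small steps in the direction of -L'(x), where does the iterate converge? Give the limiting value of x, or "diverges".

diverges

L'(x) = -60x(x - 4)(x - 2)(x + 1), so L'(7) = -50400.
Gradient descent moves in the -L' direction, i.e. x is increasing.
There is no critical point above x=7, and L' keeps the same sign, so the iterate runs off to +∞.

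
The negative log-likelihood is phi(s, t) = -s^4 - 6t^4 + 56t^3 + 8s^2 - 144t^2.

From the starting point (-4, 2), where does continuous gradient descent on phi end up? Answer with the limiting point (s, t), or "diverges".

diverges

phi is separable, so gradient descent decouples: s follows -∂phi/∂s, t follows -∂phi/∂t.
∂phi/∂s = -4s(s - 2)(s + 2); at s=-4 this is 192, so s decreases.
∂phi/∂t = -24t(t - 4)(t - 3); at t=2 this is -96, so t increases.
The s-coordinate has no critical point in that direction and runs off to infinity.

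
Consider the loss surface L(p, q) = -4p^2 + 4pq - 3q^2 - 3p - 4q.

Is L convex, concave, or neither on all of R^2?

L is quadratic, so its Hessian is the constant matrix H = [[-8, 4], [4, -6]].
det(H) = 32, tr(H) = -14.
det(H) > 0 and tr(H) < 0, so H is negative definite everywhere: concave.

concave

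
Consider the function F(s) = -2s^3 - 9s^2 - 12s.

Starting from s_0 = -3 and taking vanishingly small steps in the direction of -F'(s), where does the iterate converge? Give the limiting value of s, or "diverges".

-2

F'(s) = -6(s + 1)(s + 2), so F'(-3) = -12.
Gradient descent moves in the -F' direction, i.e. s is increasing.
The nearest critical point in that direction is s = -2, where F'' = 6 > 0 (a local minimum). The iterate converges there.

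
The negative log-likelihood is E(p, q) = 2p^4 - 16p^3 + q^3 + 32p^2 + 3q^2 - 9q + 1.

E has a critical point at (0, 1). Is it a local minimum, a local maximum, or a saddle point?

local minimum

The mixed partial ∂²E/∂p∂q is 0, so the Hessian at any point is diag(E_pp, E_qq) = diag(8(3p^2 - 12p + 8), 6(q + 1)).
At (0, 1): H = diag(64, 12).
Both eigenvalues are positive, so H is positive definite: a local minimum.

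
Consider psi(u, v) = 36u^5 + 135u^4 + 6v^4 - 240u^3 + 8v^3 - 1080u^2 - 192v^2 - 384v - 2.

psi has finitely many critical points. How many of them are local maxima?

psi separates as a function of u plus a function of v, so ∇psi=0 decouples.
∂psi/∂u = 180u(u - 2)(u + 2)(u + 3) = 0 at u ∈ {-3, -2, 0, 2}; ∂psi/∂v = 24(v - 4)(v + 1)(v + 4) = 0 at v ∈ {-4, -1, 4}.
The Hessian is diagonal: diag(psi_uu, psi_vv). Second derivatives: psi_uu(-3)=-2700, psi_uu(-2)=1440, psi_uu(0)=-2160, psi_uu(2)=7200; psi_vv(-4)=576, psi_vv(-1)=-360, psi_vv(4)=960.
Local maxima occur where both diagonal entries negative: (-3, -1), (0, -1). Count: 2.

2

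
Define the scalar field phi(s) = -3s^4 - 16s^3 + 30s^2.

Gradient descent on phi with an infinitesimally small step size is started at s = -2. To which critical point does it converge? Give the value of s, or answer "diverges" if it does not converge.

0

phi'(s) = -12s(s - 1)(s + 5), so phi'(-2) = -216.
Gradient descent moves in the -phi' direction, i.e. s is increasing.
The nearest critical point in that direction is s = 0, where phi'' = 60 > 0 (a local minimum). The iterate converges there.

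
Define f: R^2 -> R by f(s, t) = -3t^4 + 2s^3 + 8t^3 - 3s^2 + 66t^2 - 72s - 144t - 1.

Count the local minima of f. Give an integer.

1

f separates as a function of s plus a function of t, so ∇f=0 decouples.
∂f/∂s = 6(s - 4)(s + 3) = 0 at s ∈ {-3, 4}; ∂f/∂t = -12(t - 4)(t - 1)(t + 3) = 0 at t ∈ {-3, 1, 4}.
The Hessian is diagonal: diag(f_ss, f_tt). Second derivatives: f_ss(-3)=-42, f_ss(4)=42; f_tt(-3)=-336, f_tt(1)=144, f_tt(4)=-252.
Local minima occur where both diagonal entries positive: (4, 1). Count: 1.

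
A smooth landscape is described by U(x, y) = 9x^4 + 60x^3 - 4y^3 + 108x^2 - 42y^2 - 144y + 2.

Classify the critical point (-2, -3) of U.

The mixed partial ∂²U/∂x∂y is 0, so the Hessian at any point is diag(U_xx, U_yy) = diag(36(3x^2 + 10x + 6), -12(2y + 7)).
At (-2, -3): H = diag(-72, -12).
Both eigenvalues are negative, so H is negative definite: a local maximum.

local maximum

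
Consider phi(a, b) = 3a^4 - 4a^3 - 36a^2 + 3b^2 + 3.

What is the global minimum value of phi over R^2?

-186

phi(a,b) separates as P(a) + Q(b) + 3, so its minimum is min P + min Q + 3.
P'(a) = 12a(a - 3)(a + 2) vanishes at a ∈ {-2, 0, 3}; Q'(b) = 6b vanishes at b ∈ {0}.
Local minima of P (where P''>0): P(-2)=-64, P(3)=-189. Local minima of Q: Q(0)=0.
So the global minimum of phi is P(3) + Q(0) + 3 = -189 + 0 + 3 = -186, attained at (3, 0).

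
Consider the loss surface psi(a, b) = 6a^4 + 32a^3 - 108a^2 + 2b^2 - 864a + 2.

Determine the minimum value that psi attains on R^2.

-2212

psi(a,b) separates as P(a) + Q(b) + 2, so its minimum is min P + min Q + 2.
P'(a) = 24(a - 3)(a + 3)(a + 4) vanishes at a ∈ {-4, -3, 3}; Q'(b) = 4b vanishes at b ∈ {0}.
Local minima of P (where P''>0): P(-4)=1216, P(3)=-2214. Local minima of Q: Q(0)=0.
So the global minimum of psi is P(3) + Q(0) + 2 = -2214 + 0 + 2 = -2212, attained at (3, 0).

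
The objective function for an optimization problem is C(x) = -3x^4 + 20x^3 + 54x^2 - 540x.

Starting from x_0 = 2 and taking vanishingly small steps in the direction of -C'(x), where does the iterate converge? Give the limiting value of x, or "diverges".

C'(x) = -12(x - 5)(x - 3)(x + 3), so C'(2) = -180.
Gradient descent moves in the -C' direction, i.e. x is increasing.
The nearest critical point in that direction is x = 3, where C'' = 144 > 0 (a local minimum). The iterate converges there.

3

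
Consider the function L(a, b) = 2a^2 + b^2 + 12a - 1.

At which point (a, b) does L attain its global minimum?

L(a,b) separates as P(a) + Q(b) − 1, so its minimum is min P + min Q − 1.
P'(a) = 4a + 12 vanishes at a ∈ {-3}; Q'(b) = 2b vanishes at b ∈ {0}.
Local minima of P (where P''>0): P(-3)=-18. Local minima of Q: Q(0)=0.
So the global minimum of L is P(-3) + Q(0) − 1 = -18 + 0 − 1 = -19, attained at (-3, 0).

(-3, 0)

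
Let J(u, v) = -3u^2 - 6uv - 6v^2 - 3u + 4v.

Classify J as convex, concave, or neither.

concave

J is quadratic, so its Hessian is the constant matrix H = [[-6, -6], [-6, -12]].
det(H) = 36, tr(H) = -18.
det(H) > 0 and tr(H) < 0, so H is negative definite everywhere: concave.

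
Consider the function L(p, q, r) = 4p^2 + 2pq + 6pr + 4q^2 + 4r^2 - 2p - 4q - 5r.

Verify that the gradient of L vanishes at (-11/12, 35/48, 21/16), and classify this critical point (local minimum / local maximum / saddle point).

local minimum

∇L = (8p + 2q + 6r - 2, 2p + 8q - 4, 6p + 8r - 5); substituting (-11/12, 35/48, 21/16) gives ∇L = (0, 0, 0), so (-11/12, 35/48, 21/16) is indeed a critical point.
The Hessian is constant: H = [[8, 2, 6], [2, 8, 0], [6, 0, 8]].
Leading principal minors: Δ₁ = 8, Δ₂ = 60, Δ₃ = 192.
All leading minors are positive, so H is positive definite: a local minimum.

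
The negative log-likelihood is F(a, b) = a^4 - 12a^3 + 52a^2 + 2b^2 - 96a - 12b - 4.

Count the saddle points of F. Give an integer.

F separates as a function of a plus a function of b, so ∇F=0 decouples.
∂F/∂a = 4(a - 4)(a - 3)(a - 2) = 0 at a ∈ {2, 3, 4}; ∂F/∂b = 4(b - 3) = 0 at b ∈ {3}.
The Hessian is diagonal: diag(F_aa, F_bb). Second derivatives: F_aa(2)=8, F_aa(3)=-4, F_aa(4)=8; F_bb(3)=4.
Saddle points occur where the two diagonal entries have opposite signs: (3, 3). Count: 1.

1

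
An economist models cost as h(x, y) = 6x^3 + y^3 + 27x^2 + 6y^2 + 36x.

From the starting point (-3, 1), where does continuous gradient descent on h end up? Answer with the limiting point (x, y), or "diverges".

diverges

h is separable, so gradient descent decouples: x follows -∂h/∂x, y follows -∂h/∂y.
∂h/∂x = 18(x + 1)(x + 2); at x=-3 this is 36, so x decreases.
∂h/∂y = 3y(y + 4); at y=1 this is 15, so y decreases.
The x-coordinate has no critical point in that direction and runs off to infinity.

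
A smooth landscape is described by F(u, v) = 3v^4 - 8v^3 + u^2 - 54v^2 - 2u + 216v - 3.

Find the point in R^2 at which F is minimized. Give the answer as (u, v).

(1, -3)

F(u,v) separates as P(u) + Q(v) − 3, so its minimum is min P + min Q − 3.
P'(u) = 2u - 2 vanishes at u ∈ {1}; Q'(v) = 12(v - 3)(v - 2)(v + 3) vanishes at v ∈ {-3, 2, 3}.
Local minima of P (where P''>0): P(1)=-1. Local minima of Q: Q(-3)=-675, Q(3)=189.
So the global minimum of F is P(1) + Q(-3) − 3 = -1 − 675 − 3 = -679, attained at (1, -3).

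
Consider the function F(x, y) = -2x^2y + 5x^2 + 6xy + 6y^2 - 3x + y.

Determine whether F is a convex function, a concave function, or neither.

The term -2x^2y is cubic, so the Hessian is not constant.
∂²F/∂x² = -4y + 10, which takes both signs as y varies (negative for sufficiently large y). A diagonal entry of the Hessian changing sign means the Hessian is neither positive- nor negative-semidefinite on all of R^2.

neither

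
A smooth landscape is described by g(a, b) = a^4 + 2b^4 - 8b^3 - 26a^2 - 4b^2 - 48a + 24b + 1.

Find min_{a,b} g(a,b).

g(a,b) separates as P(a) + Q(b) + 1, so its minimum is min P + min Q + 1.
P'(a) = 4(a - 4)(a + 1)(a + 3) vanishes at a ∈ {-3, -1, 4}; Q'(b) = 8(b - 3)(b - 1)(b + 1) vanishes at b ∈ {-1, 1, 3}.
Local minima of P (where P''>0): P(-3)=-9, P(4)=-352. Local minima of Q: Q(-1)=-18, Q(3)=-18.
So the global minimum of g is P(4) + Q(-1) + 1 = -352 − 18 + 1 = -369, attained at (4, -1).

-369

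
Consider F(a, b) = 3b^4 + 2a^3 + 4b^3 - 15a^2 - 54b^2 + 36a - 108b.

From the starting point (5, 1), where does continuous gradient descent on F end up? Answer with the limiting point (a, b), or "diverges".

F is separable, so gradient descent decouples: a follows -∂F/∂a, b follows -∂F/∂b.
∂F/∂a = 6(a - 3)(a - 2); at a=5 this is 36, so a decreases.
∂F/∂b = 12(b - 3)(b + 1)(b + 3); at b=1 this is -192, so b increases.
a converges to its nearest critical value 3 (a local min of the a-part); b converges to 3. The iterate converges to (3, 3).

(3, 3)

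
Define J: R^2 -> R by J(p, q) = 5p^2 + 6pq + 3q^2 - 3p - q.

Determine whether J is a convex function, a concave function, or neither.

convex

J is quadratic, so its Hessian is the constant matrix H = [[10, 6], [6, 6]].
det(H) = 24, tr(H) = 16.
det(H) > 0 and tr(H) > 0, so H is positive definite everywhere: convex.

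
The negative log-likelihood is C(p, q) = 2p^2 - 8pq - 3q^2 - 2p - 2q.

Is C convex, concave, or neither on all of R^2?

C is quadratic, so its Hessian is the constant matrix H = [[4, -8], [-8, -6]].
det(H) = -88, tr(H) = -2.
det(H) < 0, so H is indefinite: neither convex nor concave.

neither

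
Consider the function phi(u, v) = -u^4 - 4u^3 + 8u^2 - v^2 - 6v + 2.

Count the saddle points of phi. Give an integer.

1

phi separates as a function of u plus a function of v, so ∇phi=0 decouples.
∂phi/∂u = -4u(u - 1)(u + 4) = 0 at u ∈ {-4, 0, 1}; ∂phi/∂v = -2(v + 3) = 0 at v ∈ {-3}.
The Hessian is diagonal: diag(phi_uu, phi_vv). Second derivatives: phi_uu(-4)=-80, phi_uu(0)=16, phi_uu(1)=-20; phi_vv(-3)=-2.
Saddle points occur where the two diagonal entries have opposite signs: (0, -3). Count: 1.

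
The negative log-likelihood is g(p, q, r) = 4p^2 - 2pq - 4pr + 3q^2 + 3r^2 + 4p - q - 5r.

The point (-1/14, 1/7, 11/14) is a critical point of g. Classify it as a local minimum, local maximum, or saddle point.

local minimum

The Hessian is constant: H = [[8, -2, -4], [-2, 6, 0], [-4, 0, 6]].
Leading principal minors: Δ₁ = 8, Δ₂ = 44, Δ₃ = 168.
All leading minors are positive, so H is positive definite: a local minimum.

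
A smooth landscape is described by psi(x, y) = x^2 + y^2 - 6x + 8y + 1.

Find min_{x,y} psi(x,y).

psi(x,y) separates as P(x) + Q(y) + 1, so its minimum is min P + min Q + 1.
P'(x) = 2x - 6 vanishes at x ∈ {3}; Q'(y) = 2y + 8 vanishes at y ∈ {-4}.
Local minima of P (where P''>0): P(3)=-9. Local minima of Q: Q(-4)=-16.
So the global minimum of psi is P(3) + Q(-4) + 1 = -9 − 16 + 1 = -24, attained at (3, -4).

-24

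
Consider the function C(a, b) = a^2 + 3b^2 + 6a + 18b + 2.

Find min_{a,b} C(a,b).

C(a,b) separates as P(a) + Q(b) + 2, so its minimum is min P + min Q + 2.
P'(a) = 2a + 6 vanishes at a ∈ {-3}; Q'(b) = 6b + 18 vanishes at b ∈ {-3}.
Local minima of P (where P''>0): P(-3)=-9. Local minima of Q: Q(-3)=-27.
So the global minimum of C is P(-3) + Q(-3) + 2 = -9 − 27 + 2 = -34, attained at (-3, -3).

-34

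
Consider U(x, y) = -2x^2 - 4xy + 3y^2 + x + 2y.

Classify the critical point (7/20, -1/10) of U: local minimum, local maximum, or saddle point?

The Hessian of U is constant: H = [[-4, -4], [-4, 6]].
det(H) = (-4)·6 − (-4)² = -40.
Since det(H) < 0, H is indefinite and the critical point is a saddle point.

saddle point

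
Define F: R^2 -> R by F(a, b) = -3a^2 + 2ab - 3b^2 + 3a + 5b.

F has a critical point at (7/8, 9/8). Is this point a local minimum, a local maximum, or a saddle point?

local maximum

The Hessian of F is constant: H = [[-6, 2], [2, -6]].
det(H) = (-6)·(-6) − 2² = 32.
det(H) > 0 and tr(H) = -12 < 0, so H is negative definite and the point is a local maximum.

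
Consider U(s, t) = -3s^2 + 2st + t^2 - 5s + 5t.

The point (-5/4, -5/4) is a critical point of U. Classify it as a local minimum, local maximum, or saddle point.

saddle point

The Hessian of U is constant: H = [[-6, 2], [2, 2]].
det(H) = (-6)·2 − 2² = -16.
Since det(H) < 0, H is indefinite and the critical point is a saddle point.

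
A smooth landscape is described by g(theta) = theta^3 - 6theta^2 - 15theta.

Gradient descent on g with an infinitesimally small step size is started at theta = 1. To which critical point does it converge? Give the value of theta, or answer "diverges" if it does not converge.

g'(theta) = 3(theta - 5)(theta + 1), so g'(1) = -24.
Gradient descent moves in the -g' direction, i.e. theta is increasing.
The nearest critical point in that direction is theta = 5, where g'' = 18 > 0 (a local minimum). The iterate converges there.

5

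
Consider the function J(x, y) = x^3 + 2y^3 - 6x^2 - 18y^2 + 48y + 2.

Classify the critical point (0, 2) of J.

The mixed partial ∂²J/∂x∂y is 0, so the Hessian at any point is diag(J_xx, J_yy) = diag(6(x - 2), 12(y - 3)).
At (0, 2): H = diag(-12, -12).
Both eigenvalues are negative, so H is negative definite: a local maximum.

local maximum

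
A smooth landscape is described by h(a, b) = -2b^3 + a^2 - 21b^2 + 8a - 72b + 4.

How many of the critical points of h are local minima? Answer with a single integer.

1

h separates as a function of a plus a function of b, so ∇h=0 decouples.
∂h/∂a = 2(a + 4) = 0 at a ∈ {-4}; ∂h/∂b = -6(b + 3)(b + 4) = 0 at b ∈ {-4, -3}.
The Hessian is diagonal: diag(h_aa, h_bb). Second derivatives: h_aa(-4)=2; h_bb(-4)=6, h_bb(-3)=-6.
Local minima occur where both diagonal entries positive: (-4, -4). Count: 1.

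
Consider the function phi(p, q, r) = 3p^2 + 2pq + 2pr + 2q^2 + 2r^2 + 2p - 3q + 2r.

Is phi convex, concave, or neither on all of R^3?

convex

phi is quadratic, so its Hessian is the constant matrix H = [[6, 2, 2], [2, 4, 0], [2, 0, 4]].
Leading principal minors: 6, 20, 64.
All positive ⇒ H ≻ 0 ⇒ convex.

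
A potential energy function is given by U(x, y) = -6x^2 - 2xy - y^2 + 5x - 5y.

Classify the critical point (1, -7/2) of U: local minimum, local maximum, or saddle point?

The Hessian of U is constant: H = [[-12, -2], [-2, -2]].
det(H) = (-12)·(-2) − (-2)² = 20.
det(H) > 0 and tr(H) = -14 < 0, so H is negative definite and the point is a local maximum.

local maximum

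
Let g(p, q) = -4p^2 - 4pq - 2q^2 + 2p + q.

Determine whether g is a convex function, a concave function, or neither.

concave

g is quadratic, so its Hessian is the constant matrix H = [[-8, -4], [-4, -4]].
det(H) = 16, tr(H) = -12.
det(H) > 0 and tr(H) < 0, so H is negative definite everywhere: concave.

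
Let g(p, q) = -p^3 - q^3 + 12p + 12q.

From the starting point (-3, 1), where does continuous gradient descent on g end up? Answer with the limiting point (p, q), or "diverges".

g is separable, so gradient descent decouples: p follows -∂g/∂p, q follows -∂g/∂q.
∂g/∂p = -3(p - 2)(p + 2); at p=-3 this is -15, so p increases.
∂g/∂q = -3(q - 2)(q + 2); at q=1 this is 9, so q decreases.
p converges to its nearest critical value -2 (a local min of the p-part); q converges to -2. The iterate converges to (-2, -2).

(-2, -2)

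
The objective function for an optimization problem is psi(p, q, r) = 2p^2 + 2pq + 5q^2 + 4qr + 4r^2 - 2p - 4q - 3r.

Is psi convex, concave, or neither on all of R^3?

psi is quadratic, so its Hessian is the constant matrix H = [[4, 2, 0], [2, 10, 4], [0, 4, 8]].
Leading principal minors: 4, 36, 224.
All positive ⇒ H ≻ 0 ⇒ convex.

convex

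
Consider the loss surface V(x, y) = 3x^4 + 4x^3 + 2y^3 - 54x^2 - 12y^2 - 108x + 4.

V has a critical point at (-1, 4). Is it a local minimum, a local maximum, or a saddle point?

The mixed partial ∂²V/∂x∂y is 0, so the Hessian at any point is diag(V_xx, V_yy) = diag(12(3x^2 + 2x - 9), 12(y - 2)).
At (-1, 4): H = diag(-96, 24).
The eigenvalues have opposite signs, so H is indefinite: a saddle point.

saddle point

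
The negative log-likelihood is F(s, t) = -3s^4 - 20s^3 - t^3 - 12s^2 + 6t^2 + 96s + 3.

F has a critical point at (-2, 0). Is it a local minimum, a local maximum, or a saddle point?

The mixed partial ∂²F/∂s∂t is 0, so the Hessian at any point is diag(F_ss, F_tt) = diag(-12(3s^2 + 10s + 2), 6(-t + 2)).
At (-2, 0): H = diag(72, 12).
Both eigenvalues are positive, so H is positive definite: a local minimum.

local minimum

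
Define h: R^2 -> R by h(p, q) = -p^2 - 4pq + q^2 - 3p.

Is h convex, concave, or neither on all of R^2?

h is quadratic, so its Hessian is the constant matrix H = [[-2, -4], [-4, 2]].
det(H) = -20, tr(H) = 0.
det(H) < 0, so H is indefinite: neither convex nor concave.

neither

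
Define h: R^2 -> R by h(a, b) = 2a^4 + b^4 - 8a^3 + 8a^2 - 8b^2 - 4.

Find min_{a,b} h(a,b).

-20

h(a,b) separates as P(a) + Q(b) − 4, so its minimum is min P + min Q − 4.
P'(a) = 8a(a - 2)(a - 1) vanishes at a ∈ {0, 1, 2}; Q'(b) = 4b(b - 2)(b + 2) vanishes at b ∈ {-2, 0, 2}.
Local minima of P (where P''>0): P(0)=0, P(2)=0. Local minima of Q: Q(-2)=-16, Q(2)=-16.
So the global minimum of h is P(0) + Q(-2) − 4 = 0 − 16 − 4 = -20, attained at (0, -2).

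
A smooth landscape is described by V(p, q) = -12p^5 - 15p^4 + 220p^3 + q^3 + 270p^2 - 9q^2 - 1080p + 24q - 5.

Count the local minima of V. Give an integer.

V separates as a function of p plus a function of q, so ∇V=0 decouples.
∂V/∂p = -60(p - 3)(p - 1)(p + 2)(p + 3) = 0 at p ∈ {-3, -2, 1, 3}; ∂V/∂q = 3(q - 4)(q - 2) = 0 at q ∈ {2, 4}.
The Hessian is diagonal: diag(V_pp, V_qq). Second derivatives: V_pp(-3)=1440, V_pp(-2)=-900, V_pp(1)=1440, V_pp(3)=-3600; V_qq(2)=-6, V_qq(4)=6.
Local minima occur where both diagonal entries positive: (-3, 4), (1, 4). Count: 2.

2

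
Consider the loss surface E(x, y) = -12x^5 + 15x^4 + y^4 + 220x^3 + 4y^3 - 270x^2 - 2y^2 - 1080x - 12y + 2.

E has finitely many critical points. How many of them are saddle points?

6

E separates as a function of x plus a function of y, so ∇E=0 decouples.
∂E/∂x = -60(x - 3)(x - 2)(x + 1)(x + 3) = 0 at x ∈ {-3, -1, 2, 3}; ∂E/∂y = 4(y - 1)(y + 1)(y + 3) = 0 at y ∈ {-3, -1, 1}.
The Hessian is diagonal: diag(E_xx, E_yy). Second derivatives: E_xx(-3)=3600, E_xx(-1)=-1440, E_xx(2)=900, E_xx(3)=-1440; E_yy(-3)=32, E_yy(-1)=-16, E_yy(1)=32.
Saddle points occur where the two diagonal entries have opposite signs: (-3, -1), (-1, -3), (-1, 1), (2, -1), (3, -3), (3, 1). Count: 6.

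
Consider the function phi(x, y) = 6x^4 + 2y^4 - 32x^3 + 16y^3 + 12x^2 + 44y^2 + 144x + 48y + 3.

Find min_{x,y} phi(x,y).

-109

phi(x,y) separates as P(x) + Q(y) + 3, so its minimum is min P + min Q + 3.
P'(x) = 24(x - 3)(x - 2)(x + 1) vanishes at x ∈ {-1, 2, 3}; Q'(y) = 8(y + 1)(y + 2)(y + 3) vanishes at y ∈ {-3, -2, -1}.
Local minima of P (where P''>0): P(-1)=-94, P(3)=162. Local minima of Q: Q(-3)=-18, Q(-1)=-18.
So the global minimum of phi is P(-1) + Q(-3) + 3 = -94 − 18 + 3 = -109, attained at (-1, -3).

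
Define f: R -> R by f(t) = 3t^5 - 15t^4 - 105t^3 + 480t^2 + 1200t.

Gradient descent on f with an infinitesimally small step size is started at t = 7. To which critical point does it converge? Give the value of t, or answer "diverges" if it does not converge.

f'(t) = 15(t - 5)(t - 4)(t + 1)(t + 4), so f'(7) = 7920.
Gradient descent moves in the -f' direction, i.e. t is decreasing.
The nearest critical point in that direction is t = 5, where f'' = 810 > 0 (a local minimum). The iterate converges there.

5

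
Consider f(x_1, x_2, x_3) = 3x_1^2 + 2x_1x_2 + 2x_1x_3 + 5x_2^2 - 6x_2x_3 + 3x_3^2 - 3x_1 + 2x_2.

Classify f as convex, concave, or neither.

f is quadratic, so its Hessian is the constant matrix H = [[6, 2, 2], [2, 10, -6], [2, -6, 6]].
Leading principal minors: 6, 56, 32.
All positive ⇒ H ≻ 0 ⇒ convex.

convex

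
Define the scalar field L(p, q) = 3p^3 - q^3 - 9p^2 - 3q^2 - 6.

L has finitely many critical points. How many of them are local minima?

L separates as a function of p plus a function of q, so ∇L=0 decouples.
∂L/∂p = 9p(p - 2) = 0 at p ∈ {0, 2}; ∂L/∂q = -3q(q + 2) = 0 at q ∈ {-2, 0}.
The Hessian is diagonal: diag(L_pp, L_qq). Second derivatives: L_pp(0)=-18, L_pp(2)=18; L_qq(-2)=6, L_qq(0)=-6.
Local minima occur where both diagonal entries positive: (2, -2). Count: 1.

1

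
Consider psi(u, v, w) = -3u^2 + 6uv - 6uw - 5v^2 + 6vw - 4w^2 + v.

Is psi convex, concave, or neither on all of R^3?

concave

psi is quadratic, so its Hessian is the constant matrix H = [[-6, 6, -6], [6, -10, 6], [-6, 6, -8]].
Leading principal minors: -6, 24, -48.
Signs alternate −, +, − ⇒ H ≺ 0 ⇒ concave.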